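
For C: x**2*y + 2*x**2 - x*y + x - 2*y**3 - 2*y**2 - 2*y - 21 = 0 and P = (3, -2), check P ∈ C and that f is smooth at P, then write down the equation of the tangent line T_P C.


Tangent line at P: 3*x - 12*y - 33 = 0.

Step 1: f(3, -2) = 0, so P lies on C.
Step 2: partial derivatives
  f_x(x, y) = 2*x*y + 4*x - y + 1, f_y(x, y) = x**2 - x - 6*y**2 - 4*y - 2.
  f_x(P) = 3, f_y(P) = -12 (gradient nonzero, so P is smooth).
Step 3: tangent line at P: 3·(x − 3) + -12·(y − -2) = 0.
Expanding: 3*x - 12*y - 33 = 0.


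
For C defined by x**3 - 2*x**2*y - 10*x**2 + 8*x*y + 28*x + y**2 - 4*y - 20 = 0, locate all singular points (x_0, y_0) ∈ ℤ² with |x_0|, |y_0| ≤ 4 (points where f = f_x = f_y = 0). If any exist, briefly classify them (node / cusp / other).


Singular points: {(2, -2)}; classification: cusp.

Compute partial derivatives:
  f_x = 3*x**2 - 4*x*y - 20*x + 8*y + 28.
  f_y = -2*x**2 + 8*x + 2*y - 4.
Scan x_0 ∈ {−4, ..., 4}. For each x_0, f_y(x_0, y) is a polynomial in y; find its integer roots y ∈ {−4, ..., 4}, then test f_x and f at those candidates.
  x = -4: f_y(-4, y) = 2*y - 68; no integer root y with |y| ≤ 4.
  x = -3: f_y(-3, y) = 2*y - 46; no integer root y with |y| ≤ 4.
  x = -2: f_y(-2, y) = 2*y - 28; no integer root y with |y| ≤ 4.
  x = -1: f_y(-1, y) = 2*y - 14; no integer root y with |y| ≤ 4.
  x = 0: f_y(0, y) = 2*y - 4; vanishes at y ∈ {2}. (0, 2): f_x = 44 ≠ 0.
  x = 1: f_y(1, y) = 2*y + 2; vanishes at y ∈ {-1}. (1, -1): f_x = 7 ≠ 0.
  x = 2: f_y(2, y) = 2*y + 4; vanishes at y ∈ {-2}. (2, -2): f_x = 0, f = 0 — SINGULAR.
  x = 3: f_y(3, y) = 2*y + 2; vanishes at y ∈ {-1}. (3, -1): f_x = -1 ≠ 0.
  x = 4: f_y(4, y) = 2*y - 4; vanishes at y ∈ {2}. (4, 2): f_x = -20 ≠ 0.
Only singular point on the grid: (2, -2).
Classify: substitute x = 2 + u, y = -2 + v and expand: f = u**3 - 2*u**2*v + v**2.
No constant or linear terms (consistent with a singular point). Quadratic part: v**2. Cubic part: u**3 - 2*u**2*v.
The quadratic part v**2 is a perfect square, so there is a single (double) tangent line v = 0, i.e. y = -2. Restricting the cubic part to that line (v = 0) leaves u**3 ≠ 0, so f is not divisible by v and the branch is v² ≈ -u**3 to lowest order — this is a cusp.
Classification: cusp.


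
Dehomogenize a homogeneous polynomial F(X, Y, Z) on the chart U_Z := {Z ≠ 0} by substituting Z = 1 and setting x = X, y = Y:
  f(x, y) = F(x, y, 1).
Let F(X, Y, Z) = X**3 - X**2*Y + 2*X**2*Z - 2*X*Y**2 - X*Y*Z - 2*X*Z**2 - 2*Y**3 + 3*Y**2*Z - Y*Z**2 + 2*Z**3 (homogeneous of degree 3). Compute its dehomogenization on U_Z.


f(x, y) = x**3 - x**2*y + 2*x**2 - 2*x*y**2 - x*y - 2*x - 2*y**3 + 3*y**2 - y + 2

On U_Z we set Z = 1. Each monomial c·X^i·Y^j·Z^k in F becomes c·x^i·y^j·1^k = c·x^i·y^j.
Substituting Z = 1: F(X, Y, 1) = x**3 - x**2*y + 2*x**2 - 2*x*y**2 - x*y - 2*x - 2*y**3 + 3*y**2 - y + 2.
Note: deg(f) ≤ deg(F) = 3; strict inequality happens when F is divisible by Z (lost terms).


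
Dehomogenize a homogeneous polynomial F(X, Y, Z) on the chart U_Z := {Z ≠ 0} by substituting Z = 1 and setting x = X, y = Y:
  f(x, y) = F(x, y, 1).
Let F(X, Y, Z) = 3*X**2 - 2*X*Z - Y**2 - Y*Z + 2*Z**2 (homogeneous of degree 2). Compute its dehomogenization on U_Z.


f(x, y) = 3*x**2 - 2*x - y**2 - y + 2

On U_Z we set Z = 1. Each monomial c·X^i·Y^j·Z^k in F becomes c·x^i·y^j·1^k = c·x^i·y^j.
Substituting Z = 1: F(X, Y, 1) = 3*x**2 - 2*x - y**2 - y + 2.
Note: deg(f) ≤ deg(F) = 2; strict inequality happens when F is divisible by Z (lost terms).


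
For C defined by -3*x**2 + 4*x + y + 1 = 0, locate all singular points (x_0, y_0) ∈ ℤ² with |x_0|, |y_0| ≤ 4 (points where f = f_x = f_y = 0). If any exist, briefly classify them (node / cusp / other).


No singular points in the scanned grid; C is smooth there.

Compute partial derivatives:
  f_x = 4 - 6*x.
  f_y = 1.
f_y = 1 is a nonzero constant, so f_y never vanishes: no point (x, y) can satisfy f = f_x = f_y = 0. In particular no (x, y) ∈ {−4, ..., 4}² is singular; the curve is smooth.


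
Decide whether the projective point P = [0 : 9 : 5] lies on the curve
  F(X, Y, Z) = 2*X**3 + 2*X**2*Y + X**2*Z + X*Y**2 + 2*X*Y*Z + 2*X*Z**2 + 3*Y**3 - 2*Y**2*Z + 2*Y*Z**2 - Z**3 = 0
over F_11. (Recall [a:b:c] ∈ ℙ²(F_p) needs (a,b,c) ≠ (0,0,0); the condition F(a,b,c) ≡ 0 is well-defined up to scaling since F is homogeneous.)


F(0,9,5) ≡ 8 (mod 11); P is NOT on the curve.

Evaluate F(0, 9, 5) term-by-term (mod 11).
  2*X**3 ↦ 2·0·1·1 = 0
  2*X**2*Y ↦ 2·0·9·1 = 0
  X**2*Z ↦ 1·0·1·5 = 0
  X*Y**2 ↦ 1·0·81·1 = 0
  2*X*Y*Z ↦ 2·0·9·5 = 0
  2*X*Z**2 ↦ 2·0·1·25 = 0
  3*Y**3 ↦ 3·1·729·1 = 2187
  -2*Y**2*Z ↦ -2·1·81·5 = -810
  2*Y*Z**2 ↦ 2·1·9·25 = 450
  -Z**3 ↦ -1·1·1·125 = -125
Sum: F(0, 9, 5) = (0) + (0) + (0) + (0) + (0) + (0) + (2187) + (-810) + (450) + (-125) = 1702.
Reducing mod 11: 1702 ≡ 8 (mod 11).
Since F(a, b, c) ≡ 8 ≠ 0 (mod 11), P does NOT lie on the curve.


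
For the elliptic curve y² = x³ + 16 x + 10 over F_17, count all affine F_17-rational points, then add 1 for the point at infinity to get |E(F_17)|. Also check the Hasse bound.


Affine points = {(2, 4), (2, 13), (3, 0), (4, 6), (4, 11), (6, 4), (6, 13), (8, 2), (8, 15), (9, 4), (9, 13), (11, 2), (11, 15), (12, 3), (12, 14), (13, 1), (13, 16), (15, 2), (15, 15)}; affine count = 19; |E(F_17)| = 20.

Discriminant check: Δ ∝ 4a³ + 27b² = 4·16³ + 27·10² = 4·4096 + 27·100 ≡ 10 (mod 17). Nonzero ⇒ E is nonsingular.
For each x ∈ F_17, compute rhs = x³ + 16·x + 10 mod 17, then count y ∈ F_17 with y² ≡ rhs.
  x = 0: rhs = 10, matching y values: none (0 points).
  x = 1: rhs = 10, matching y values: none (0 points).
  x = 2: rhs = 16, matching y values: 4, 13 (2 points).
  x = 3: rhs = 0, matching y values: 0 (1 points).
  x = 4: rhs = 2, matching y values: 6, 11 (2 points).
  x = 5: rhs = 11, matching y values: none (0 points).
  x = 6: rhs = 16, matching y values: 4, 13 (2 points).
  x = 7: rhs = 6, matching y values: none (0 points).
  x = 8: rhs = 4, matching y values: 2, 15 (2 points).
  x = 9: rhs = 16, matching y values: 4, 13 (2 points).
  x = 10: rhs = 14, matching y values: none (0 points).
  x = 11: rhs = 4, matching y values: 2, 15 (2 points).
  x = 12: rhs = 9, matching y values: 3, 14 (2 points).
  x = 13: rhs = 1, matching y values: 1, 16 (2 points).
  x = 14: rhs = 3, matching y values: none (0 points).
  x = 15: rhs = 4, matching y values: 2, 15 (2 points).
  x = 16: rhs = 10, matching y values: none (0 points).
Total affine count: 19.
Full point count |E(F_17)| = 19 + 1 = 20.
Hasse bound: |20 − (17+1)| = |2| = 2 ≤ 2√17 ≈ 8.2462 ✓.


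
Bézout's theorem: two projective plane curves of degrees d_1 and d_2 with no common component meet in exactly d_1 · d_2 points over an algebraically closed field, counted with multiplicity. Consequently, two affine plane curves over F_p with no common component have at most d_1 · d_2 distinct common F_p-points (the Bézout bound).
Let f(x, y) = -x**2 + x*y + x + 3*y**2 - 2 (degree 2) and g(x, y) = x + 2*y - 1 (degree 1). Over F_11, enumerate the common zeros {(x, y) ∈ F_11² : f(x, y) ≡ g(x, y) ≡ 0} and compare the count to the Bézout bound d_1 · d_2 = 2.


Common zeros: ∅; count = 0; Bézout bound = 2.

deg(f) = 2, deg(g) = 1, so Bézout bound = 2.
Scan x ∈ F_11. For each x, list the y ∈ F_11 with f(x, y) ≡ 0 and those with g(x, y) ≡ 0 (mod 11); the common zeros in that column are the intersection.
  x = 0: f ≡ 0 at y ∈ ∅; g ≡ 0 at y ∈ {6}; common: ∅.
  x = 1: f ≡ 0 at y ∈ {8, 10}; g ≡ 0 at y ∈ {0}; common: ∅.
  x = 2: f ≡ 0 at y ∈ ∅; g ≡ 0 at y ∈ {5}; common: ∅.
  x = 3: f ≡ 0 at y ∈ ∅; g ≡ 0 at y ∈ {10}; common: ∅.
  x = 4: f ≡ 0 at y ∈ ∅; g ≡ 0 at y ∈ {4}; common: ∅.
  x = 5: f ≡ 0 at y ∈ {0, 2}; g ≡ 0 at y ∈ {9}; common: ∅.
  x = 6: f ≡ 0 at y ∈ ∅; g ≡ 0 at y ∈ {3}; common: ∅.
  x = 7: f ≡ 0 at y ∈ {0, 5}; g ≡ 0 at y ∈ {8}; common: ∅.
  x = 8: f ≡ 0 at y ∈ {4, 8}; g ≡ 0 at y ∈ {2}; common: ∅.
  x = 9: f ≡ 0 at y ∈ {2, 6}; g ≡ 0 at y ∈ {7}; common: ∅.
  x = 10: f ≡ 0 at y ∈ {5, 10}; g ≡ 0 at y ∈ {1}; common: ∅.
Collecting: common zeros = ∅, so the count is 0.
Comparison with the Bézout bound: 0 ≤ 2 = deg(f)·deg(g), as expected for curves with no common component (the affine F_11-count falls short of the bound because intersections may lie at infinity, over extension fields, or carry multiplicity).


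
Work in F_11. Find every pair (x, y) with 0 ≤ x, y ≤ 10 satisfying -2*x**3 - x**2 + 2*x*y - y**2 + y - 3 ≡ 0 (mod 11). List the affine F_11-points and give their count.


Affine F_11-points: {(0, 6), (3, 0), (3, 7), (6, 6), (6, 7), (7, 7), (7, 8), (9, 9), (9, 10), (10, 4), (10, 6)}; count = 11.

For each of the 121 pairs (x, y) ∈ F_11², evaluate f(x, y) mod 11. Record the zeros.
  x = 0: [0↦8, 1↦8, 2↦6, 3↦2, 4↦7, 5↦10, 6↦0, 7↦10, 8↦7, 9↦2, 10↦6]  zeros at y ∈ {6}
  x = 1: [0↦5, 1↦7, 2↦7, 3↦5, 4↦1, 5↦6, 6↦9, 7↦10, 8↦9, 9↦6, 10↦1]  zeros at y ∈ ∅
  x = 2: [0↦10, 1↦3, 2↦5, 3↦5, 4↦3, 5↦10, 6↦4, 7↦7, 8↦8, 9↦7, 10↦4]  zeros at y ∈ ∅
  x = 3: [0↦0, 1↦6, 2↦10, 3↦1, 4↦1, 5↦10, 6↦6, 7↦0, 8↦3, 9↦4, 10↦3]  zeros at y ∈ {0, 7}
  x = 4: [0↦7, 1↦4, 2↦10, 3↦3, 4↦5, 5↦5, 6↦3, 7↦10, 8↦4, 9↦7, 10↦8]  zeros at y ∈ ∅
  x = 5: [0↦8, 1↦7, 2↦4, 3↦10, 4↦3, 5↦5, 6↦5, 7↦3, 8↦10, 9↦4, 10↦7]  zeros at y ∈ ∅
  x = 6: [0↦2, 1↦3, 2↦2, 3↦10, 4↦5, 5↦9, 6↦0, 7↦0, 8↦9, 9↦5, 10↦10]  zeros at y ∈ {6, 7}
  x = 7: [0↦10, 1↦2, 2↦3, 3↦2, 4↦10, 5↦5, 6↦9, 7↦0, 8↦0, 9↦9, 10↦5]  zeros at y ∈ {7, 8}
  x = 8: [0↦9, 1↦3, 2↦6, 3↦7, 4↦6, 5↦3, 6↦9, 7↦2, 8↦4, 9↦4, 10↦2]  zeros at y ∈ ∅
  x = 9: [0↦9, 1↦5, 2↦10, 3↦2, 4↦3, 5↦2, 6↦10, 7↦5, 8↦9, 9↦0, 10↦0]  zeros at y ∈ {9, 10}
  x = 10: [0↦9, 1↦7, 2↦3, 3↦8, 4↦0, 5↦1, 6↦0, 7↦8, 8↦3, 9↦7, 10↦9]  zeros at y ∈ {4, 6}
Collecting zeros: affine points = {(0, 6), (3, 0), (3, 7), (6, 6), (6, 7), (7, 7), (7, 8), (9, 9), (9, 10), (10, 4), (10, 6)}.
Total count |C(F_11)_aff| = 11.


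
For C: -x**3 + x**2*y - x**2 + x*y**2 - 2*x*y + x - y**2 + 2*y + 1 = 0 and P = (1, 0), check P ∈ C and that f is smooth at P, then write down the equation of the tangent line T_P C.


Tangent line at P: -4*x + y + 4 = 0.

Step 1: f(1, 0) = 0, so P lies on C.
Step 2: partial derivatives
  f_x(x, y) = -3*x**2 + 2*x*y - 2*x + y**2 - 2*y + 1, f_y(x, y) = x**2 + 2*x*y - 2*x - 2*y + 2.
  f_x(P) = -4, f_y(P) = 1 (gradient nonzero, so P is smooth).
Step 3: tangent line at P: -4·(x − 1) + 1·(y − 0) = 0.
Expanding: -4*x + y + 4 = 0.


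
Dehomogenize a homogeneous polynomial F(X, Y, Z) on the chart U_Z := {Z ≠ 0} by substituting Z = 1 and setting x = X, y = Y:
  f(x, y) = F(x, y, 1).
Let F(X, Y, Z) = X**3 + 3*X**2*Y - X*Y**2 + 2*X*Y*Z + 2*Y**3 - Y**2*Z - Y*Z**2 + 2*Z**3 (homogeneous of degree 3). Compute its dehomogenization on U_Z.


f(x, y) = x**3 + 3*x**2*y - x*y**2 + 2*x*y + 2*y**3 - y**2 - y + 2

On U_Z we set Z = 1. Each monomial c·X^i·Y^j·Z^k in F becomes c·x^i·y^j·1^k = c·x^i·y^j.
Substituting Z = 1: F(X, Y, 1) = x**3 + 3*x**2*y - x*y**2 + 2*x*y + 2*y**3 - y**2 - y + 2.
Note: deg(f) ≤ deg(F) = 3; strict inequality happens when F is divisible by Z (lost terms).


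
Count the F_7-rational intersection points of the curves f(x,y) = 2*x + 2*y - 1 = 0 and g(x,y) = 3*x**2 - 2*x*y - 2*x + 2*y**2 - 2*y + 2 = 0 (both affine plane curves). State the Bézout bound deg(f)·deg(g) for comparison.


Common zeros: {(4, 0)}; count = 1; Bézout bound = 2.

deg(f) = 1, deg(g) = 2, so Bézout bound = 2.
Scan x ∈ F_7. For each x, list the y ∈ F_7 with f(x, y) ≡ 0 and those with g(x, y) ≡ 0 (mod 7); the common zeros in that column are the intersection.
  x = 0: f ≡ 0 at y ∈ {4}; g ≡ 0 at y ∈ {3, 5}; common: ∅.
  x = 1: f ≡ 0 at y ∈ {3}; g ≡ 0 at y ∈ ∅; common: ∅.
  x = 2: f ≡ 0 at y ∈ {2}; g ≡ 0 at y ∈ ∅; common: ∅.
  x = 3: f ≡ 0 at y ∈ {1}; g ≡ 0 at y ∈ ∅; common: ∅.
  x = 4: f ≡ 0 at y ∈ {0}; g ≡ 0 at y ∈ {0, 5}; common: {0}.
  x = 5: f ≡ 0 at y ∈ {6}; g ≡ 0 at y ∈ {3}; common: ∅.
  x = 6: f ≡ 0 at y ∈ {5}; g ≡ 0 at y ∈ {0}; common: ∅.
Collecting: common zeros = {(4, 0)}, so the count is 1.
Comparison with the Bézout bound: 1 ≤ 2 = deg(f)·deg(g), as expected for curves with no common component (the affine F_7-count falls short of the bound because intersections may lie at infinity, over extension fields, or carry multiplicity).


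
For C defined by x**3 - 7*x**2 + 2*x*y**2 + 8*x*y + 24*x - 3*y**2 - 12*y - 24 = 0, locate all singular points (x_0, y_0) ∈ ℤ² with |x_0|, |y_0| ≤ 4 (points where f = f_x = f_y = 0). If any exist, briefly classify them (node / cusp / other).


Singular points: {(2, -2)}; classification: node.

Compute partial derivatives:
  f_x = 3*x**2 - 14*x + 2*y**2 + 8*y + 24.
  f_y = 4*x*y + 8*x - 6*y - 12.
Scan x_0 ∈ {−4, ..., 4}. For each x_0, f_y(x_0, y) is a polynomial in y; find its integer roots y ∈ {−4, ..., 4}, then test f_x and f at those candidates.
  x = -4: f_y(-4, y) = -22*y - 44; vanishes at y ∈ {-2}. (-4, -2): f_x = 120 ≠ 0.
  x = -3: f_y(-3, y) = -18*y - 36; vanishes at y ∈ {-2}. (-3, -2): f_x = 85 ≠ 0.
  x = -2: f_y(-2, y) = -14*y - 28; vanishes at y ∈ {-2}. (-2, -2): f_x = 56 ≠ 0.
  x = -1: f_y(-1, y) = -10*y - 20; vanishes at y ∈ {-2}. (-1, -2): f_x = 33 ≠ 0.
  x = 0: f_y(0, y) = -6*y - 12; vanishes at y ∈ {-2}. (0, -2): f_x = 16 ≠ 0.
  x = 1: f_y(1, y) = -2*y - 4; vanishes at y ∈ {-2}. (1, -2): f_x = 5 ≠ 0.
  x = 2: f_y(2, y) = 2*y + 4; vanishes at y ∈ {-2}. (2, -2): f_x = 0, f = 0 — SINGULAR.
  x = 3: f_y(3, y) = 6*y + 12; vanishes at y ∈ {-2}. (3, -2): f_x = 1 ≠ 0.
  x = 4: f_y(4, y) = 10*y + 20; vanishes at y ∈ {-2}. (4, -2): f_x = 8 ≠ 0.
Only singular point on the grid: (2, -2).
Classify: substitute x = 2 + u, y = -2 + v and expand: f = u**3 - u**2 + 2*u*v**2 + v**2.
No constant or linear terms (consistent with a singular point). Quadratic part: -u**2 + v**2. Cubic part: u**3 + 2*u*v**2.
The quadratic part v**2 - u**2 = (v − u)(v + u) splits into two distinct linear factors, so there are two distinct tangent lines y − -2 = ±(x − 2) — this is a node (ordinary double point).
Classification: node.


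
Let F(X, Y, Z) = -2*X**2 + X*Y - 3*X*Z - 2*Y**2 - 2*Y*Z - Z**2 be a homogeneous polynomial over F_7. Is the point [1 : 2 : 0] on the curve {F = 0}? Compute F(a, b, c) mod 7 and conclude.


F(1,2,0) ≡ 6 (mod 7); P is NOT on the curve.

Evaluate F(1, 2, 0) term-by-term (mod 7).
  -2*X**2 ↦ -2·1·1·1 = -2
  X*Y ↦ 1·1·2·1 = 2
  -3*X*Z ↦ -3·1·1·0 = 0
  -2*Y**2 ↦ -2·1·4·1 = -8
  -2*Y*Z ↦ -2·1·2·0 = 0
  -Z**2 ↦ -1·1·1·0 = 0
Sum: F(1, 2, 0) = (-2) + (2) + (0) + (-8) + (0) + (0) = -8.
Reducing mod 7: -8 ≡ 6 (mod 7).
Since F(a, b, c) ≡ 6 ≠ 0 (mod 7), P does NOT lie on the curve.


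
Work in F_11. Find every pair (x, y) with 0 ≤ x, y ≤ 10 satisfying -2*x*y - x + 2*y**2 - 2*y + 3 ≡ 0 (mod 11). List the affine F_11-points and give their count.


Affine F_11-points: {(1, 1), (3, 0), (3, 4), (4, 6), (4, 10), (6, 9), (8, 2), (8, 7), (10, 3), (10, 8)}; count = 10.

For each of the 121 pairs (x, y) ∈ F_11², evaluate f(x, y) mod 11. Record the zeros.
  x = 0: [0↦3, 1↦3, 2↦7, 3↦4, 4↦5, 5↦10, 6↦8, 7↦10, 8↦5, 9↦4, 10↦7]  zeros at y ∈ ∅
  x = 1: [0↦2, 1↦0, 2↦2, 3↦8, 4↦7, 5↦10, 6↦6, 7↦6, 8↦10, 9↦7, 10↦8]  zeros at y ∈ {1}
  x = 2: [0↦1, 1↦8, 2↦8, 3↦1, 4↦9, 5↦10, 6↦4, 7↦2, 8↦4, 9↦10, 10↦9]  zeros at y ∈ ∅
  x = 3: [0↦0, 1↦5, 2↦3, 3↦5, 4↦0, 5↦10, 6↦2, 7↦9, 8↦9, 9↦2, 10↦10]  zeros at y ∈ {0, 4}
  x = 4: [0↦10, 1↦2, 2↦9, 3↦9, 4↦2, 5↦10, 6↦0, 7↦5, 8↦3, 9↦5, 10↦0]  zeros at y ∈ {6, 10}
  x = 5: [0↦9, 1↦10, 2↦4, 3↦2, 4↦4, 5↦10, 6↦9, 7↦1, 8↦8, 9↦8, 10↦1]  zeros at y ∈ ∅
  x = 6: [0↦8, 1↦7, 2↦10, 3↦6, 4↦6, 5↦10, 6↦7, 7↦8, 8↦2, 9↦0, 10↦2]  zeros at y ∈ {9}
  x = 7: [0↦7, 1↦4, 2↦5, 3↦10, 4↦8, 5↦10, 6↦5, 7↦4, 8↦7, 9↦3, 10↦3]  zeros at y ∈ ∅
  x = 8: [0↦6, 1↦1, 2↦0, 3↦3, 4↦10, 5↦10, 6↦3, 7↦0, 8↦1, 9↦6, 10↦4]  zeros at y ∈ {2, 7}
  x = 9: [0↦5, 1↦9, 2↦6, 3↦7, 4↦1, 5↦10, 6↦1, 7↦7, 8↦6, 9↦9, 10↦5]  zeros at y ∈ ∅
  x = 10: [0↦4, 1↦6, 2↦1, 3↦0, 4↦3, 5↦10, 6↦10, 7↦3, 8↦0, 9↦1, 10↦6]  zeros at y ∈ {3, 8}
Collecting zeros: affine points = {(1, 1), (3, 0), (3, 4), (4, 6), (4, 10), (6, 9), (8, 2), (8, 7), (10, 3), (10, 8)}.
Total count |C(F_11)_aff| = 10.


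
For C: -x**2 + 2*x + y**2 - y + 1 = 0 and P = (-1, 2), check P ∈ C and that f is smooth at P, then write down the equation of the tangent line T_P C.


Tangent line at P: 4*x + 3*y - 2 = 0.

Step 1: f(-1, 2) = 0, so P lies on C.
Step 2: partial derivatives
  f_x(x, y) = 2 - 2*x, f_y(x, y) = 2*y - 1.
  f_x(P) = 4, f_y(P) = 3 (gradient nonzero, so P is smooth).
Step 3: tangent line at P: 4·(x − -1) + 3·(y − 2) = 0.
Expanding: 4*x + 3*y - 2 = 0.


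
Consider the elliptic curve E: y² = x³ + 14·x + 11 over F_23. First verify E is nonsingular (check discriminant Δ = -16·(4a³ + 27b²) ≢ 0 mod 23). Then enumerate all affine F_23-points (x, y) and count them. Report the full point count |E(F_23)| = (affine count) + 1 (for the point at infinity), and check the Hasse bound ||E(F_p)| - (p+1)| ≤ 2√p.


Affine points = {(1, 7), (1, 16), (2, 1), (2, 22), (4, 4), (4, 19), (6, 9), (6, 14), (10, 1), (10, 22), (11, 1), (11, 22), (15, 10), (15, 13), (18, 0), (19, 11), (19, 12)}; affine count = 17; |E(F_23)| = 18.

Discriminant check: Δ ∝ 4a³ + 27b² = 4·14³ + 27·11² = 4·2744 + 27·121 ≡ 6 (mod 23). Nonzero ⇒ E is nonsingular.
For each x ∈ F_23, compute rhs = x³ + 14·x + 11 mod 23, then count y ∈ F_23 with y² ≡ rhs.
  x = 0: rhs = 11, matching y values: none (0 points).
  x = 1: rhs = 3, matching y values: 7, 16 (2 points).
  x = 2: rhs = 1, matching y values: 1, 22 (2 points).
  x = 3: rhs = 11, matching y values: none (0 points).
  x = 4: rhs = 16, matching y values: 4, 19 (2 points).
  x = 5: rhs = 22, matching y values: none (0 points).
  x = 6: rhs = 12, matching y values: 9, 14 (2 points).
  x = 7: rhs = 15, matching y values: none (0 points).
  x = 8: rhs = 14, matching y values: none (0 points).
  x = 9: rhs = 15, matching y values: none (0 points).
  x = 10: rhs = 1, matching y values: 1, 22 (2 points).
  x = 11: rhs = 1, matching y values: 1, 22 (2 points).
  x = 12: rhs = 21, matching y values: none (0 points).
  x = 13: rhs = 21, matching y values: none (0 points).
  x = 14: rhs = 7, matching y values: none (0 points).
  x = 15: rhs = 8, matching y values: 10, 13 (2 points).
  x = 16: rhs = 7, matching y values: none (0 points).
  x = 17: rhs = 10, matching y values: none (0 points).
  x = 18: rhs = 0, matching y values: 0 (1 points).
  x = 19: rhs = 6, matching y values: 11, 12 (2 points).
  x = 20: rhs = 11, matching y values: none (0 points).
  x = 21: rhs = 21, matching y values: none (0 points).
  x = 22: rhs = 19, matching y values: none (0 points).
Total affine count: 17.
Full point count |E(F_23)| = 17 + 1 = 18.
Hasse bound: |18 − (23+1)| = |-6| = 6 ≤ 2√23 ≈ 9.5917 ✓.


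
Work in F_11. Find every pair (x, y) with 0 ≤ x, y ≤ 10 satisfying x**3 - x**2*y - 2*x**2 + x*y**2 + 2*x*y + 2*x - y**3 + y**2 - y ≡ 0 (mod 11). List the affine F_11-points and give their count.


Affine F_11-points: {(0, 0), (1, 6), (2, 6), (4, 7), (4, 10), (5, 6), (6, 9), (7, 5), (8, 2), (9, 10), (10, 3), (10, 9), (10, 10)}; count = 13.

For each of the 121 pairs (x, y) ∈ F_11², evaluate f(x, y) mod 11. Record the zeros.
  x = 0: [0↦0, 1↦10, 2↦5, 3↦1, 4↦3, 5↦5, 6↦1, 7↦7, 8↦6, 9↦3, 10↦3]  zeros at y ∈ {0}
  x = 1: [0↦1, 1↦2, 2↦1, 3↦3, 4↦2, 5↦3, 6↦0, 7↦9, 8↦2, 9↦6, 10↦4]  zeros at y ∈ {6}
  x = 2: [0↦4, 1↦5, 2↦6, 3↦1, 4↦6, 5↦4, 6↦0, 7↦10, 8↦6, 9↦4, 10↦9]  zeros at y ∈ {6}
  x = 3: [0↦4, 1↦3, 2↦4, 3↦1, 4↦10, 5↦3, 6↦7, 7↦5, 8↦2, 9↦3, 10↦2]  zeros at y ∈ ∅
  x = 4: [0↦7, 1↦2, 2↦1, 3↦9, 4↦9, 5↦6, 6↦5, 7↦0, 8↦7, 9↦9, 10↦0]  zeros at y ∈ {7, 10}
  x = 5: [0↦8, 1↦8, 2↦3, 3↦9, 4↦9, 5↦8, 6↦0, 7↦1, 8↦5, 9↦6, 10↦9]  zeros at y ∈ {6}
  x = 6: [0↦2, 1↦5, 2↦5, 3↦7, 4↦5, 5↦4, 6↦9, 7↦3, 8↦2, 9↦0, 10↦2]  zeros at y ∈ {9}
  x = 7: [0↦6, 1↦10, 2↦2, 3↦9, 4↦3, 5↦0, 6↦5, 7↦1, 8↦4, 9↦8, 10↦7]  zeros at y ∈ {5}
  x = 8: [0↦4, 1↦7, 2↦0, 3↦10, 4↦9, 5↦2, 6↦5, 7↦1, 8↦6, 9↦3, 10↦8]  zeros at y ∈ {2}
  x = 9: [0↦2, 1↦2, 2↦5, 3↦5, 4↦7, 5↦5, 6↦4, 7↦9, 8↦3, 9↦2, 10↦0]  zeros at y ∈ {10}
  x = 10: [0↦6, 1↦1, 2↦1, 3↦0, 4↦3, 5↦4, 6↦8, 7↦9, 8↦1, 9↦0, 10↦0]  zeros at y ∈ {3, 9, 10}
Collecting zeros: affine points = {(0, 0), (1, 6), (2, 6), (4, 7), (4, 10), (5, 6), (6, 9), (7, 5), (8, 2), (9, 10), (10, 3), (10, 9), (10, 10)}.
Total count |C(F_11)_aff| = 13.


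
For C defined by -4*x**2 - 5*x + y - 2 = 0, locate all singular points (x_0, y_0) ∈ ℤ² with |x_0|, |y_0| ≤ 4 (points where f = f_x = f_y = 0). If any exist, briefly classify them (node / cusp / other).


No singular points in the scanned grid; C is smooth there.

Compute partial derivatives:
  f_x = -8*x - 5.
  f_y = 1.
f_y = 1 is a nonzero constant, so f_y never vanishes: no point (x, y) can satisfy f = f_x = f_y = 0. In particular no (x, y) ∈ {−4, ..., 4}² is singular; the curve is smooth.


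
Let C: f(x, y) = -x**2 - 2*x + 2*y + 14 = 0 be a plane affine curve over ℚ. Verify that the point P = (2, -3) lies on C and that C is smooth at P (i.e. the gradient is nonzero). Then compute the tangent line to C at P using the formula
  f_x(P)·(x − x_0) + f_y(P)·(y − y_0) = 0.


Tangent line at P: -6*x + 2*y + 18 = 0.

Step 1: f(2, -3) = 0, so P lies on C.
Step 2: partial derivatives
  f_x(x, y) = -2*x - 2, f_y(x, y) = 2.
  f_x(P) = -6, f_y(P) = 2 (gradient nonzero, so P is smooth).
Step 3: tangent line at P: -6·(x − 2) + 2·(y − -3) = 0.
Expanding: -6*x + 2*y + 18 = 0.


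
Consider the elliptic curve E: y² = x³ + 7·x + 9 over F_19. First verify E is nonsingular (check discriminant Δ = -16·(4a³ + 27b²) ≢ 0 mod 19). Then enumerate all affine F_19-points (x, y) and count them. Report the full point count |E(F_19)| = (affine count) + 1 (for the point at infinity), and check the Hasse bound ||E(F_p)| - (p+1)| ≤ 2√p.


Affine points = {(0, 3), (0, 16), (1, 6), (1, 13), (3, 0), (4, 5), (4, 14), (5, 6), (5, 13), (6, 1), (6, 18), (8, 8), (8, 11), (11, 7), (11, 12), (12, 4), (12, 15), (13, 6), (13, 13), (14, 1), (14, 18), (17, 5), (17, 14), (18, 1), (18, 18)}; affine count = 25; |E(F_19)| = 26.

Discriminant check: Δ ∝ 4a³ + 27b² = 4·7³ + 27·9² = 4·343 + 27·81 ≡ 6 (mod 19). Nonzero ⇒ E is nonsingular.
For each x ∈ F_19, compute rhs = x³ + 7·x + 9 mod 19, then count y ∈ F_19 with y² ≡ rhs.
  x = 0: rhs = 9, matching y values: 3, 16 (2 points).
  x = 1: rhs = 17, matching y values: 6, 13 (2 points).
  x = 2: rhs = 12, matching y values: none (0 points).
  x = 3: rhs = 0, matching y values: 0 (1 points).
  x = 4: rhs = 6, matching y values: 5, 14 (2 points).
  x = 5: rhs = 17, matching y values: 6, 13 (2 points).
  x = 6: rhs = 1, matching y values: 1, 18 (2 points).
  x = 7: rhs = 2, matching y values: none (0 points).
  x = 8: rhs = 7, matching y values: 8, 11 (2 points).
  x = 9: rhs = 3, matching y values: none (0 points).
  x = 10: rhs = 15, matching y values: none (0 points).
  x = 11: rhs = 11, matching y values: 7, 12 (2 points).
  x = 12: rhs = 16, matching y values: 4, 15 (2 points).
  x = 13: rhs = 17, matching y values: 6, 13 (2 points).
  x = 14: rhs = 1, matching y values: 1, 18 (2 points).
  x = 15: rhs = 12, matching y values: none (0 points).
  x = 16: rhs = 18, matching y values: none (0 points).
  x = 17: rhs = 6, matching y values: 5, 14 (2 points).
  x = 18: rhs = 1, matching y values: 1, 18 (2 points).
Total affine count: 25.
Full point count |E(F_19)| = 25 + 1 = 26.
Hasse bound: |26 − (19+1)| = |6| = 6 ≤ 2√19 ≈ 8.7178 ✓.


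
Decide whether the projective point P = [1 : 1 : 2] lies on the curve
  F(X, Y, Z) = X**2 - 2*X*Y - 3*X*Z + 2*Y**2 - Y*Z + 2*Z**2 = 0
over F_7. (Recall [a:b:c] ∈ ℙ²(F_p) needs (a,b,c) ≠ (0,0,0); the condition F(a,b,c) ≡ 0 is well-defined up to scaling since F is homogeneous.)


F(1,1,2) ≡ 1 (mod 7); P is NOT on the curve.

Evaluate F(1, 1, 2) term-by-term (mod 7).
  X**2 ↦ 1·1·1·1 = 1
  -2*X*Y ↦ -2·1·1·1 = -2
  -3*X*Z ↦ -3·1·1·2 = -6
  2*Y**2 ↦ 2·1·1·1 = 2
  -Y*Z ↦ -1·1·1·2 = -2
  2*Z**2 ↦ 2·1·1·4 = 8
Sum: F(1, 1, 2) = (1) + (-2) + (-6) + (2) + (-2) + (8) = 1.
Reducing mod 7: 1 ≡ 1 (mod 7).
Since F(a, b, c) ≡ 1 ≠ 0 (mod 7), P does NOT lie on the curve.


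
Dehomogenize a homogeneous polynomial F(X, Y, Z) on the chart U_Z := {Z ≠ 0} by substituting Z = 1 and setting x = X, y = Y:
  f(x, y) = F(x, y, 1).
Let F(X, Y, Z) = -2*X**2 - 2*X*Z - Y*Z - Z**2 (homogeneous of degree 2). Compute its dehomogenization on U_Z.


f(x, y) = -2*x**2 - 2*x - y - 1

On U_Z we set Z = 1. Each monomial c·X^i·Y^j·Z^k in F becomes c·x^i·y^j·1^k = c·x^i·y^j.
Substituting Z = 1: F(X, Y, 1) = -2*x**2 - 2*x - y - 1.
Note: deg(f) ≤ deg(F) = 2; strict inequality happens when F is divisible by Z (lost terms).


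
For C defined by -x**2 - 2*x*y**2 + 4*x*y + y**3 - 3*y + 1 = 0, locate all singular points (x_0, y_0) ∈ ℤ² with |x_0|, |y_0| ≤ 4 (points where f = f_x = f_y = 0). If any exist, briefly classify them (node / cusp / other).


Singular points: {(1, 1)}; classification: node.

Compute partial derivatives:
  f_x = -2*x - 2*y**2 + 4*y.
  f_y = -4*x*y + 4*x + 3*y**2 - 3.
Scan x_0 ∈ {−4, ..., 4}. For each x_0, f_y(x_0, y) is a polynomial in y; find its integer roots y ∈ {−4, ..., 4}, then test f_x and f at those candidates.
  x = -4: f_y(-4, y) = 3*y**2 + 16*y - 19; vanishes at y ∈ {1}. (-4, 1): f_x = 10 ≠ 0.
  x = -3: f_y(-3, y) = 3*y**2 + 12*y - 15; vanishes at y ∈ {1}. (-3, 1): f_x = 8 ≠ 0.
  x = -2: f_y(-2, y) = 3*y**2 + 8*y - 11; vanishes at y ∈ {1}. (-2, 1): f_x = 6 ≠ 0.
  x = -1: f_y(-1, y) = 3*y**2 + 4*y - 7; vanishes at y ∈ {1}. (-1, 1): f_x = 4 ≠ 0.
  x = 0: f_y(0, y) = 3*y**2 - 3; vanishes at y ∈ {-1, 1}. (0, -1): f_x = -6 ≠ 0; (0, 1): f_x = 2 ≠ 0.
  x = 1: f_y(1, y) = 3*y**2 - 4*y + 1; vanishes at y ∈ {1}. (1, 1): f_x = 0, f = 0 — SINGULAR.
  x = 2: f_y(2, y) = 3*y**2 - 8*y + 5; vanishes at y ∈ {1}. (2, 1): f_x = -2 ≠ 0.
  x = 3: f_y(3, y) = 3*y**2 - 12*y + 9; vanishes at y ∈ {1, 3}. (3, 1): f_x = -4 ≠ 0; (3, 3): f_x = -12 ≠ 0.
  x = 4: f_y(4, y) = 3*y**2 - 16*y + 13; vanishes at y ∈ {1}. (4, 1): f_x = -6 ≠ 0.
Only singular point on the grid: (1, 1).
Classify: substitute x = 1 + u, y = 1 + v and expand: f = -u**2 - 2*u*v**2 + v**3 + v**2.
No constant or linear terms (consistent with a singular point). Quadratic part: -u**2 + v**2. Cubic part: -2*u*v**2 + v**3.
The quadratic part v**2 - u**2 = (v − u)(v + u) splits into two distinct linear factors, so there are two distinct tangent lines y − 1 = ±(x − 1) — this is a node (ordinary double point).
Classification: node.


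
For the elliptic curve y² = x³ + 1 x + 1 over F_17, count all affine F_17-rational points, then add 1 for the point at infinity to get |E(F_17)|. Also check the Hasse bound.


Affine points = {(0, 1), (0, 16), (4, 1), (4, 16), (6, 6), (6, 11), (9, 5), (9, 12), (10, 5), (10, 12), (11, 0), (13, 1), (13, 16), (15, 5), (15, 12), (16, 4), (16, 13)}; affine count = 17; |E(F_17)| = 18.

Discriminant check: Δ ∝ 4a³ + 27b² = 4·1³ + 27·1² = 4·1 + 27·1 ≡ 14 (mod 17). Nonzero ⇒ E is nonsingular.
For each x ∈ F_17, compute rhs = x³ + 1·x + 1 mod 17, then count y ∈ F_17 with y² ≡ rhs.
  x = 0: rhs = 1, matching y values: 1, 16 (2 points).
  x = 1: rhs = 3, matching y values: none (0 points).
  x = 2: rhs = 11, matching y values: none (0 points).
  x = 3: rhs = 14, matching y values: none (0 points).
  x = 4: rhs = 1, matching y values: 1, 16 (2 points).
  x = 5: rhs = 12, matching y values: none (0 points).
  x = 6: rhs = 2, matching y values: 6, 11 (2 points).
  x = 7: rhs = 11, matching y values: none (0 points).
  x = 8: rhs = 11, matching y values: none (0 points).
  x = 9: rhs = 8, matching y values: 5, 12 (2 points).
  x = 10: rhs = 8, matching y values: 5, 12 (2 points).
  x = 11: rhs = 0, matching y values: 0 (1 points).
  x = 12: rhs = 7, matching y values: none (0 points).
  x = 13: rhs = 1, matching y values: 1, 16 (2 points).
  x = 14: rhs = 5, matching y values: none (0 points).
  x = 15: rhs = 8, matching y values: 5, 12 (2 points).
  x = 16: rhs = 16, matching y values: 4, 13 (2 points).
Total affine count: 17.
Full point count |E(F_17)| = 17 + 1 = 18.
Hasse bound: |18 − (17+1)| = |0| = 0 ≤ 2√17 ≈ 8.2462 ✓.


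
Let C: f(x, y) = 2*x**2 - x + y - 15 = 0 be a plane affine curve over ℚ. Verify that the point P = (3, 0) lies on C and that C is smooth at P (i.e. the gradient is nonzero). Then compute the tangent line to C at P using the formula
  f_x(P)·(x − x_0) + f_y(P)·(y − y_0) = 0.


Tangent line at P: 11*x + y - 33 = 0.

Step 1: f(3, 0) = 0, so P lies on C.
Step 2: partial derivatives
  f_x(x, y) = 4*x - 1, f_y(x, y) = 1.
  f_x(P) = 11, f_y(P) = 1 (gradient nonzero, so P is smooth).
Step 3: tangent line at P: 11·(x − 3) + 1·(y − 0) = 0.
Expanding: 11*x + y - 33 = 0.


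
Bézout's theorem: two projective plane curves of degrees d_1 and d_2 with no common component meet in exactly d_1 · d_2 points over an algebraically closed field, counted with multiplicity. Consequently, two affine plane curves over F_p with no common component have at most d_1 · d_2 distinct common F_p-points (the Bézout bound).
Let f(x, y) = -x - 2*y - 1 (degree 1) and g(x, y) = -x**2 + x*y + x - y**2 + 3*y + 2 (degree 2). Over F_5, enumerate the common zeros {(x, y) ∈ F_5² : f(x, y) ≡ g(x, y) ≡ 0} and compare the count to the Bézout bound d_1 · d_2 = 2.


Common zeros: {(3, 3), (4, 0)}; count = 2; Bézout bound = 2.

deg(f) = 1, deg(g) = 2, so Bézout bound = 2.
Scan x ∈ F_5. For each x, list the y ∈ F_5 with f(x, y) ≡ 0 and those with g(x, y) ≡ 0 (mod 5); the common zeros in that column are the intersection.
  x = 0: f ≡ 0 at y ∈ {2}; g ≡ 0 at y ∈ ∅; common: ∅.
  x = 1: f ≡ 0 at y ∈ {4}; g ≡ 0 at y ∈ {1, 3}; common: ∅.
  x = 2: f ≡ 0 at y ∈ {1}; g ≡ 0 at y ∈ {0}; common: ∅.
  x = 3: f ≡ 0 at y ∈ {3}; g ≡ 0 at y ∈ {3}; common: {3}.
  x = 4: f ≡ 0 at y ∈ {0}; g ≡ 0 at y ∈ {0, 2}; common: {0}.
Collecting: common zeros = {(3, 3), (4, 0)}, so the count is 2.
Comparison with the Bézout bound: 2 ≤ 2 = deg(f)·deg(g), as expected for curves with no common component (the bound is attained).


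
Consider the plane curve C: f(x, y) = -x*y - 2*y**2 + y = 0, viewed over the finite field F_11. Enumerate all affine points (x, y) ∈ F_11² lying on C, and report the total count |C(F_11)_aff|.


Affine F_11-points: {(0, 0), (0, 6), (1, 0), (2, 0), (2, 5), (3, 0), (3, 10), (4, 0), (4, 4), (5, 0), (5, 9), (6, 0), (6, 3), (7, 0), (7, 8), (8, 0), (8, 2), (9, 0), (9, 7), (10, 0), (10, 1)}; count = 21.

For each of the 121 pairs (x, y) ∈ F_11², evaluate f(x, y) mod 11. Record the zeros.
  x = 0: [0↦0, 1↦10, 2↦5, 3↦7, 4↦5, 5↦10, 6↦0, 7↦8, 8↦1, 9↦1, 10↦8]  zeros at y ∈ {0, 6}
  x = 1: [0↦0, 1↦9, 2↦3, 3↦4, 4↦1, 5↦5, 6↦5, 7↦1, 8↦4, 9↦3, 10↦9]  zeros at y ∈ {0}
  x = 2: [0↦0, 1↦8, 2↦1, 3↦1, 4↦8, 5↦0, 6↦10, 7↦5, 8↦7, 9↦5, 10↦10]  zeros at y ∈ {0, 5}
  x = 3: [0↦0, 1↦7, 2↦10, 3↦9, 4↦4, 5↦6, 6↦4, 7↦9, 8↦10, 9↦7, 10↦0]  zeros at y ∈ {0, 10}
  x = 4: [0↦0, 1↦6, 2↦8, 3↦6, 4↦0, 5↦1, 6↦9, 7↦2, 8↦2, 9↦9, 10↦1]  zeros at y ∈ {0, 4}
  x = 5: [0↦0, 1↦5, 2↦6, 3↦3, 4↦7, 5↦7, 6↦3, 7↦6, 8↦5, 9↦0, 10↦2]  zeros at y ∈ {0, 9}
  x = 6: [0↦0, 1↦4, 2↦4, 3↦0, 4↦3, 5↦2, 6↦8, 7↦10, 8↦8, 9↦2, 10↦3]  zeros at y ∈ {0, 3}
  x = 7: [0↦0, 1↦3, 2↦2, 3↦8, 4↦10, 5↦8, 6↦2, 7↦3, 8↦0, 9↦4, 10↦4]  zeros at y ∈ {0, 8}
  x = 8: [0↦0, 1↦2, 2↦0, 3↦5, 4↦6, 5↦3, 6↦7, 7↦7, 8↦3, 9↦6, 10↦5]  zeros at y ∈ {0, 2}
  x = 9: [0↦0, 1↦1, 2↦9, 3↦2, 4↦2, 5↦9, 6↦1, 7↦0, 8↦6, 9↦8, 10↦6]  zeros at y ∈ {0, 7}
  x = 10: [0↦0, 1↦0, 2↦7, 3↦10, 4↦9, 5↦4, 6↦6, 7↦4, 8↦9, 9↦10, 10↦7]  zeros at y ∈ {0, 1}
Collecting zeros: affine points = {(0, 0), (0, 6), (1, 0), (2, 0), (2, 5), (3, 0), (3, 10), (4, 0), (4, 4), (5, 0), (5, 9), (6, 0), (6, 3), (7, 0), (7, 8), (8, 0), (8, 2), (9, 0), (9, 7), (10, 0), (10, 1)}.
Total count |C(F_11)_aff| = 21.


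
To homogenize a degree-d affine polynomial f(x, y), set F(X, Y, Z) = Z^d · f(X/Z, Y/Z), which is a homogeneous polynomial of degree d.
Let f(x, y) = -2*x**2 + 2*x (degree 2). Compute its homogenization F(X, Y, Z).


F(X, Y, Z) = -2*X**2 + 2*X*Z

deg(f) = 2.
Substitute x = X/Z, y = Y/Z into f, then multiply by Z^2.
  monomial -2·x^2·y^0 ↦ -2·X^2·Y^0·Z^0.
  monomial 2·x^1·y^0 ↦ 2·X^1·Y^0·Z^1.
Collecting: F(X, Y, Z) = -2*X**2 + 2*X*Z.


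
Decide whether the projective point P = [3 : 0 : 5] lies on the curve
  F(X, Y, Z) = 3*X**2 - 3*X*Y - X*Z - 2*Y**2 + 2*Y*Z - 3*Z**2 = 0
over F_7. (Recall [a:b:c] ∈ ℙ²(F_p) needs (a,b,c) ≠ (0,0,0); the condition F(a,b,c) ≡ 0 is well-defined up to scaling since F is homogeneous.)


F(3,0,5) ≡ 0 (mod 7); P is on the curve.

Evaluate F(3, 0, 5) term-by-term (mod 7).
  3*X**2 ↦ 3·9·1·1 = 27
  -3*X*Y ↦ -3·3·0·1 = 0
  -X*Z ↦ -1·3·1·5 = -15
  -2*Y**2 ↦ -2·1·0·1 = 0
  2*Y*Z ↦ 2·1·0·5 = 0
  -3*Z**2 ↦ -3·1·1·25 = -75
Sum: F(3, 0, 5) = (27) + (0) + (-15) + (0) + (0) + (-75) = -63.
Reducing mod 7: -63 ≡ 0 (mod 7).
Since F(a, b, c) ≡ 0 (mod 7), P lies on the curve.


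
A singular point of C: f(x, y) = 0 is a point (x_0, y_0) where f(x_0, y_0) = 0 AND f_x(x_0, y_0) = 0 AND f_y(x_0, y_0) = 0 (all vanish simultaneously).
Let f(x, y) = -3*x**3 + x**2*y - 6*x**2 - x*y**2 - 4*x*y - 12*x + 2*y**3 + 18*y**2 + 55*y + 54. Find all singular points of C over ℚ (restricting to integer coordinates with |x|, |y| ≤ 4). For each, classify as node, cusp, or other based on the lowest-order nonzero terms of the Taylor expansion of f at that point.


Singular points: {(-1, -3)}; classification: cusp.

Compute partial derivatives:
  f_x = -9*x**2 + 2*x*y - 12*x - y**2 - 4*y - 12.
  f_y = x**2 - 2*x*y - 4*x + 6*y**2 + 36*y + 55.
Scan x_0 ∈ {−4, ..., 4}. For each x_0, f_y(x_0, y) is a polynomial in y; find its integer roots y ∈ {−4, ..., 4}, then test f_x and f at those candidates.
  x = -4: f_y(-4, y) = 6*y**2 + 44*y + 87; no integer root y with |y| ≤ 4.
  x = -3: f_y(-3, y) = 6*y**2 + 42*y + 76; no integer root y with |y| ≤ 4.
  x = -2: f_y(-2, y) = 6*y**2 + 40*y + 67; no integer root y with |y| ≤ 4.
  x = -1: f_y(-1, y) = 6*y**2 + 38*y + 60; vanishes at y ∈ {-3}. (-1, -3): f_x = 0, f = 0 — SINGULAR.
  x = 0: f_y(0, y) = 6*y**2 + 36*y + 55; no integer root y with |y| ≤ 4.
  x = 1: f_y(1, y) = 6*y**2 + 34*y + 52; no integer root y with |y| ≤ 4.
  x = 2: f_y(2, y) = 6*y**2 + 32*y + 51; no integer root y with |y| ≤ 4.
  x = 3: f_y(3, y) = 6*y**2 + 30*y + 52; no integer root y with |y| ≤ 4.
  x = 4: f_y(4, y) = 6*y**2 + 28*y + 55; no integer root y with |y| ≤ 4.
Only singular point on the grid: (-1, -3).
Classify: substitute x = -1 + u, y = -3 + v and expand: f = -3*u**3 + u**2*v - u*v**2 + 2*v**3 + v**2.
No constant or linear terms (consistent with a singular point). Quadratic part: v**2. Cubic part: -3*u**3 + u**2*v - u*v**2 + 2*v**3.
The quadratic part v**2 is a perfect square, so there is a single (double) tangent line v = 0, i.e. y = -3. Restricting the cubic part to that line (v = 0) leaves -3*u**3 ≠ 0, so f is not divisible by v and the branch is v² ≈ 3*u**3 to lowest order — this is a cusp.
Classification: cusp.


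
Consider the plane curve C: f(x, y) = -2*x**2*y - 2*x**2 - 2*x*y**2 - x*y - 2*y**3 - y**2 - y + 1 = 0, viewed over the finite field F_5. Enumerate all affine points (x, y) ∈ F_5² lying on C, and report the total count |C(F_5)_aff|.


Affine F_5-points: {(0, 3), (1, 1), (2, 1), (2, 2), (3, 2), (3, 3), (3, 4)}; count = 7.

For each of the 25 pairs (x, y) ∈ F_5², evaluate f(x, y) mod 5. Record the zeros.
  x = 0: [0↦1, 1↦2, 2↦4, 3↦0, 4↦3]  zeros at y ∈ {3}
  x = 1: [0↦4, 1↦0, 2↦3, 3↦1, 4↦2]  zeros at y ∈ {1}
  x = 2: [0↦3, 1↦0, 2↦0, 3↦1, 4↦1]  zeros at y ∈ {1, 2}
  x = 3: [0↦3, 1↦2, 2↦0, 3↦0, 4↦0]  zeros at y ∈ {2, 3, 4}
  x = 4: [0↦4, 1↦1, 2↦3, 3↦3, 4↦4]  zeros at y ∈ ∅
Collecting zeros: affine points = {(0, 3), (1, 1), (2, 1), (2, 2), (3, 2), (3, 3), (3, 4)}.
Total count |C(F_5)_aff| = 7.


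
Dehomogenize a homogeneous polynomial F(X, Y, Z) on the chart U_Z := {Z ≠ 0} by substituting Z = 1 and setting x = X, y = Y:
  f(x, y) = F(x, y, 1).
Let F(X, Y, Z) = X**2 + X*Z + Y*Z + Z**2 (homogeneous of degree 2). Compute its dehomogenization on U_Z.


f(x, y) = x**2 + x + y + 1

On U_Z we set Z = 1. Each monomial c·X^i·Y^j·Z^k in F becomes c·x^i·y^j·1^k = c·x^i·y^j.
Substituting Z = 1: F(X, Y, 1) = x**2 + x + y + 1.
Note: deg(f) ≤ deg(F) = 2; strict inequality happens when F is divisible by Z (lost terms).


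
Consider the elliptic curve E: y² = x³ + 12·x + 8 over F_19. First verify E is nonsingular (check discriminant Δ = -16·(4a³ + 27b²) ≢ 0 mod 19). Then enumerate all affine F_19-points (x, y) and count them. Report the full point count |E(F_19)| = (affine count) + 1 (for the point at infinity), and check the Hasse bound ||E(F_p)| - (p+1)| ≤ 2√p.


Affine points = {(4, 5), (4, 14), (6, 7), (6, 12), (7, 6), (7, 13), (9, 3), (9, 16), (10, 8), (10, 11), (13, 9), (13, 10)}; affine count = 12; |E(F_19)| = 13.

Discriminant check: Δ ∝ 4a³ + 27b² = 4·12³ + 27·8² = 4·1728 + 27·64 ≡ 14 (mod 19). Nonzero ⇒ E is nonsingular.
For each x ∈ F_19, compute rhs = x³ + 12·x + 8 mod 19, then count y ∈ F_19 with y² ≡ rhs.
  x = 0: rhs = 8, matching y values: none (0 points).
  x = 1: rhs = 2, matching y values: none (0 points).
  x = 2: rhs = 2, matching y values: none (0 points).
  x = 3: rhs = 14, matching y values: none (0 points).
  x = 4: rhs = 6, matching y values: 5, 14 (2 points).
  x = 5: rhs = 3, matching y values: none (0 points).
  x = 6: rhs = 11, matching y values: 7, 12 (2 points).
  x = 7: rhs = 17, matching y values: 6, 13 (2 points).
  x = 8: rhs = 8, matching y values: none (0 points).
  x = 9: rhs = 9, matching y values: 3, 16 (2 points).
  x = 10: rhs = 7, matching y values: 8, 11 (2 points).
  x = 11: rhs = 8, matching y values: none (0 points).
  x = 12: rhs = 18, matching y values: none (0 points).
  x = 13: rhs = 5, matching y values: 9, 10 (2 points).
  x = 14: rhs = 13, matching y values: none (0 points).
  x = 15: rhs = 10, matching y values: none (0 points).
  x = 16: rhs = 2, matching y values: none (0 points).
  x = 17: rhs = 14, matching y values: none (0 points).
  x = 18: rhs = 14, matching y values: none (0 points).
Total affine count: 12.
Full point count |E(F_19)| = 12 + 1 = 13.
Hasse bound: |13 − (19+1)| = |-7| = 7 ≤ 2√19 ≈ 8.7178 ✓.


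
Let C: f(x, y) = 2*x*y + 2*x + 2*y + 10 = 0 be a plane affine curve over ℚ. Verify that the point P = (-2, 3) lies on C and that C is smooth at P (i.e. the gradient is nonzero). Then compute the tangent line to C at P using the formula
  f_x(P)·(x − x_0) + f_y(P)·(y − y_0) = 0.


Tangent line at P: 8*x - 2*y + 22 = 0.

Step 1: f(-2, 3) = 0, so P lies on C.
Step 2: partial derivatives
  f_x(x, y) = 2*y + 2, f_y(x, y) = 2*x + 2.
  f_x(P) = 8, f_y(P) = -2 (gradient nonzero, so P is smooth).
Step 3: tangent line at P: 8·(x − -2) + -2·(y − 3) = 0.
Expanding: 8*x - 2*y + 22 = 0.
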